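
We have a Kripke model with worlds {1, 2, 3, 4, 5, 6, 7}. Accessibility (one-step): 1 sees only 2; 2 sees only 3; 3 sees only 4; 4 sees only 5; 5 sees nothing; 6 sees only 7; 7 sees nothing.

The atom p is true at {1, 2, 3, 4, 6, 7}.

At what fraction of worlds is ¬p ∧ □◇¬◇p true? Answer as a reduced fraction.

1: ¬p is F, □◇¬◇p is F. ✗
2: ¬p is F, □◇¬◇p is T. ✗
3: ¬p is F, □◇¬◇p is T. ✗
4: ¬p is F, □◇¬◇p is F. ✗
5: ¬p is T, □◇¬◇p is T. ✓
6: ¬p is F, □◇¬◇p is F. ✗
7: ¬p is F, □◇¬◇p is T. ✗
That's 1 of 7 worlds, so 1/7.

1/7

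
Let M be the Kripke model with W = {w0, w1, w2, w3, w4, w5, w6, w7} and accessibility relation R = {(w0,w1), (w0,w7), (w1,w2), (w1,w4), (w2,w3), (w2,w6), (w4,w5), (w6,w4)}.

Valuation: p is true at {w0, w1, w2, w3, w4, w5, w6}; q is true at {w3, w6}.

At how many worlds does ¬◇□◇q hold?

5

w0: ◇□◇q is T. ✗
w1: ◇□◇q is F. ✓
w2: ◇□◇q is T. ✗
w3: ◇□◇q is F. ✓
w4: ◇□◇q is T. ✗
w5: ◇□◇q is F. ✓
w6: ◇□◇q is F. ✓
w7: ◇□◇q is F. ✓
Satisfying worlds: {w1, w3, w5, w6, w7}.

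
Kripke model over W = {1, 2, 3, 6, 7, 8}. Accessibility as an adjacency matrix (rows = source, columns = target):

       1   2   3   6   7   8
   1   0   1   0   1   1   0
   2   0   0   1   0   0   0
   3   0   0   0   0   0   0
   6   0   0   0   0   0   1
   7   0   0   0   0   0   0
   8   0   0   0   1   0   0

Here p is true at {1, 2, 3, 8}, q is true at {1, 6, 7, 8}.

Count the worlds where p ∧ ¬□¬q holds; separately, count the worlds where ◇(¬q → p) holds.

For p ∧ ¬□¬q:
1: p is T, ¬□¬q is T. ✓
2: p is T, ¬□¬q is F. ✗
3: p is T, ¬□¬q is F. ✗
6: p is F, ¬□¬q is T. ✗
7: p is F, ¬□¬q is F. ✗
8: p is T, ¬□¬q is T. ✓
— 2 worlds.
For ◇(¬q → p):
1: successors {2, 6, 7}; ¬q → p there: 2:T, 6:T, 7:T. ✓
2: successors {3}; ¬q → p there: 3:T. ✓
3: no successors, so ◇(¬q → p) fails. ✗
6: successors {8}; ¬q → p there: 8:T. ✓
7: no successors, so ◇(¬q → p) fails. ✗
8: successors {6}; ¬q → p there: 6:T. ✓
— 4 worlds.

2 and 4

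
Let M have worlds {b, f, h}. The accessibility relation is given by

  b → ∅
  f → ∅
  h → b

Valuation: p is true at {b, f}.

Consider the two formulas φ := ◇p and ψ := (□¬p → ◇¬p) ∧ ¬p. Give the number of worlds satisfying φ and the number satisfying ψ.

For ◇p:
b: no successors, so ◇p fails. ✗
f: no successors, so ◇p fails. ✗
h: successors {b}; p there: b:T. ✓
— 1 world.
For (□¬p → ◇¬p) ∧ ¬p:
b: □¬p → ◇¬p is F, ¬p is F. ✗
f: □¬p → ◇¬p is F, ¬p is F. ✗
h: □¬p → ◇¬p is T, ¬p is T. ✓
— 1 world.

1 and 1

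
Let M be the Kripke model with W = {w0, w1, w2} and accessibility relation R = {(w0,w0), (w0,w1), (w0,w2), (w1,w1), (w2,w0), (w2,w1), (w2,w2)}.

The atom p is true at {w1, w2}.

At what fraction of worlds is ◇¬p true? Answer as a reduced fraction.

2/3

w0: successors {w0, w1, w2}; ¬p there: w0:T, w1:F, w2:F. ✓
w1: successors {w1}; ¬p there: w1:F. ✗
w2: successors {w0, w1, w2}; ¬p there: w0:T, w1:F, w2:F. ✓
That's 2 of 3 worlds, so 2/3.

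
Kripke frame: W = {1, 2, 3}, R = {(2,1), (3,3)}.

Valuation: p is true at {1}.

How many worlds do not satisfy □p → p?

1: □p is T, p is T. ✓
2: □p is T, p is F. ✗
3: □p is F, p is F. ✓
Satisfying worlds: {1, 3}.
So □p → p fails at the other 1 world.

1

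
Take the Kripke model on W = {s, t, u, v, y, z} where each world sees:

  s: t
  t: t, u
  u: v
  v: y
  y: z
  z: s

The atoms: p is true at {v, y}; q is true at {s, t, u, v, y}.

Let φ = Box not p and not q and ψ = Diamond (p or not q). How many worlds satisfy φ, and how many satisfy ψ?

1 and 3

For Box not p and not q:
s: Box not p is T, not q is F. ✗
t: Box not p is T, not q is F. ✗
u: Box not p is F, not q is F. ✗
v: Box not p is F, not q is F. ✗
y: Box not p is T, not q is F. ✗
z: Box not p is T, not q is T. ✓
— 1 world.
For Diamond (p or not q):
s: successors {t}; p or not q there: t:F. ✗
t: successors {t, u}; p or not q there: t:F, u:F. ✗
u: successors {v}; p or not q there: v:T. ✓
v: successors {y}; p or not q there: y:T. ✓
y: successors {z}; p or not q there: z:T. ✓
z: successors {s}; p or not q there: s:F. ✗
— 3 worlds.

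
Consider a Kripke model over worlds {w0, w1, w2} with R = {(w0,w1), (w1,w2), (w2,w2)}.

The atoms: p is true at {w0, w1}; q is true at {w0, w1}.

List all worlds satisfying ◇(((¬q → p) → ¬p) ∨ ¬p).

{w1, w2}

w0: successors {w1}; ((¬q → p) → ¬p) ∨ ¬p there: w1:F. ✗
w1: successors {w2}; ((¬q → p) → ¬p) ∨ ¬p there: w2:T. ✓
w2: successors {w2}; ((¬q → p) → ¬p) ∨ ¬p there: w2:T. ✓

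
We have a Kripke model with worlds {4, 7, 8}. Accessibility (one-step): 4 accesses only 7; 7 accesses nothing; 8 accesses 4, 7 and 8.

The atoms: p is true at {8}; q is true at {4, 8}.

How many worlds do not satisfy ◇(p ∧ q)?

2

4: successors {7}; p ∧ q there: 7:F. ✗
7: no successors, so ◇(p ∧ q) fails. ✗
8: successors {4, 7, 8}; p ∧ q there: 4:F, 7:F, 8:T. ✓
Satisfying worlds: {8}.
So ◇(p ∧ q) fails at the other 2 worlds.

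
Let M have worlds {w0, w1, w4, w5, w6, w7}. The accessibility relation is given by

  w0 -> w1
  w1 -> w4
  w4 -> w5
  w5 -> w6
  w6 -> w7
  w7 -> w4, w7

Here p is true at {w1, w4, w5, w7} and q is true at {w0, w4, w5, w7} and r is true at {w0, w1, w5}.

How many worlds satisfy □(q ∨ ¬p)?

w0: successors {w1}; q ∨ ¬p there: w1:F. ✗
w1: successors {w4}; q ∨ ¬p there: w4:T. ✓
w4: successors {w5}; q ∨ ¬p there: w5:T. ✓
w5: successors {w6}; q ∨ ¬p there: w6:T. ✓
w6: successors {w7}; q ∨ ¬p there: w7:T. ✓
w7: successors {w4, w7}; q ∨ ¬p there: w4:T, w7:T. ✓
Satisfying worlds: {w1, w4, w5, w6, w7}.

5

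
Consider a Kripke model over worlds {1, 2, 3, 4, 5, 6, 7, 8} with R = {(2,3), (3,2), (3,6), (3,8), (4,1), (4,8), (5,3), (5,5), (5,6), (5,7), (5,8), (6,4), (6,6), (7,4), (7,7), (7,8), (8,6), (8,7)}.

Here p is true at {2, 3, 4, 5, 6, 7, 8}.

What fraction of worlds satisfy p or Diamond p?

1: p is F, Diamond p is F. ✗
2: p is T, Diamond p is T. ✓
3: p is T, Diamond p is T. ✓
4: p is T, Diamond p is T. ✓
5: p is T, Diamond p is T. ✓
6: p is T, Diamond p is T. ✓
7: p is T, Diamond p is T. ✓
8: p is T, Diamond p is T. ✓
That's 7 of 8 worlds, so 7/8.

7/8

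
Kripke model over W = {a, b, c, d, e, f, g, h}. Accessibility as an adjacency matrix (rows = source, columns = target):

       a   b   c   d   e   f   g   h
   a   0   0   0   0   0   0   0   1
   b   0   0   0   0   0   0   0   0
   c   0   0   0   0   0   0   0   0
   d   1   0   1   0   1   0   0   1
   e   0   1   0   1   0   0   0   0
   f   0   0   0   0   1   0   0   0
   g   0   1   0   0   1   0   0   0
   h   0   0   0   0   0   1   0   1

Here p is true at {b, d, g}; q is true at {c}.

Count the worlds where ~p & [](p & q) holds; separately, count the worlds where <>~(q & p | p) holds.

1 and 5

For ~p & [](p & q):
a: ~p is T, [](p & q) is F. ✗
b: ~p is F, [](p & q) is T. ✗
c: ~p is T, [](p & q) is T. ✓
d: ~p is F, [](p & q) is F. ✗
e: ~p is T, [](p & q) is F. ✗
f: ~p is T, [](p & q) is F. ✗
g: ~p is F, [](p & q) is F. ✗
h: ~p is T, [](p & q) is F. ✗
— 1 world.
For <>~(q & p | p):
a: successors {h}; ~(q & p | p) there: h:T. ✓
b: no successors, so <>~(q & p | p) fails. ✗
c: no successors, so <>~(q & p | p) fails. ✗
d: successors {a, c, e, h}; ~(q & p | p) there: a:T, c:T, e:T, h:T. ✓
e: successors {b, d}; ~(q & p | p) there: b:F, d:F. ✗
f: successors {e}; ~(q & p | p) there: e:T. ✓
g: successors {b, e}; ~(q & p | p) there: b:F, e:T. ✓
h: successors {f, h}; ~(q & p | p) there: f:T, h:T. ✓
— 5 worlds.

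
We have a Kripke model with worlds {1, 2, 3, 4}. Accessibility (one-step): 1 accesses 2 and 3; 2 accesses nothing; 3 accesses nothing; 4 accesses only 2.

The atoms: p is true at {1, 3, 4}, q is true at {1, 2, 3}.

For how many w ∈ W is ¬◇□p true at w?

1: ◇□p is T. ✗
2: ◇□p is F. ✓
3: ◇□p is F. ✓
4: ◇□p is T. ✗
Satisfying worlds: {2, 3}.

2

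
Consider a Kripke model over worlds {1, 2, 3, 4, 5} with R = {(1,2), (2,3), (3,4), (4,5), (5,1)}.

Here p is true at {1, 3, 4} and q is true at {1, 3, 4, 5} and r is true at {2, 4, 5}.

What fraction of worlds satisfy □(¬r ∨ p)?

1: successors {2}; ¬r ∨ p there: 2:F. ✗
2: successors {3}; ¬r ∨ p there: 3:T. ✓
3: successors {4}; ¬r ∨ p there: 4:T. ✓
4: successors {5}; ¬r ∨ p there: 5:F. ✗
5: successors {1}; ¬r ∨ p there: 1:T. ✓
That's 3 of 5 worlds, so 3/5.

3/5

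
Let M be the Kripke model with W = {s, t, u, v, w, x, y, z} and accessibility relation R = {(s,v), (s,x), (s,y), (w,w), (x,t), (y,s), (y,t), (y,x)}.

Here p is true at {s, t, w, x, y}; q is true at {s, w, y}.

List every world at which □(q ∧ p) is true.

s: successors {v, x, y}; q ∧ p there: v:F, x:F, y:T. ✗
t: no successors, so □(q ∧ p) holds vacuously. ✓
u: no successors, so □(q ∧ p) holds vacuously. ✓
v: no successors, so □(q ∧ p) holds vacuously. ✓
w: successors {w}; q ∧ p there: w:T. ✓
x: successors {t}; q ∧ p there: t:F. ✗
y: successors {s, t, x}; q ∧ p there: s:T, t:F, x:F. ✗
z: no successors, so □(q ∧ p) holds vacuously. ✓

{t, u, v, w, z}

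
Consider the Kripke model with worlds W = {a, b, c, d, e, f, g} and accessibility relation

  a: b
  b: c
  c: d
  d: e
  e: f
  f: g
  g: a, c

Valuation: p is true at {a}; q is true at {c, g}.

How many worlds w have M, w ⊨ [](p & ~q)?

0

a: successors {b}; p & ~q there: b:F. ✗
b: successors {c}; p & ~q there: c:F. ✗
c: successors {d}; p & ~q there: d:F. ✗
d: successors {e}; p & ~q there: e:F. ✗
e: successors {f}; p & ~q there: f:F. ✗
f: successors {g}; p & ~q there: g:F. ✗
g: successors {a, c}; p & ~q there: a:T, c:F. ✗
Satisfying worlds: ∅.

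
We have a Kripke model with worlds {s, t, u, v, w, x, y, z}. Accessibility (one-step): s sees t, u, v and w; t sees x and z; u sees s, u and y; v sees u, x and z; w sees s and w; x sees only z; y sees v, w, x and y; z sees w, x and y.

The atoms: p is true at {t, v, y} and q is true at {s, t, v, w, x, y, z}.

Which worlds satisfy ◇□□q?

{s, t, v, x, y, z}

s: successors {t, u, v, w}; □□q there: t:T, u:F, v:F, w:F. ✓
t: successors {x, z}; □□q there: x:T, z:T. ✓
u: successors {s, u, y}; □□q there: s:F, u:F, y:F. ✗
v: successors {u, x, z}; □□q there: u:F, x:T, z:T. ✓
w: successors {s, w}; □□q there: s:F, w:F. ✗
x: successors {z}; □□q there: z:T. ✓
y: successors {v, w, x, y}; □□q there: v:F, w:F, x:T, y:F. ✓
z: successors {w, x, y}; □□q there: w:F, x:T, y:F. ✓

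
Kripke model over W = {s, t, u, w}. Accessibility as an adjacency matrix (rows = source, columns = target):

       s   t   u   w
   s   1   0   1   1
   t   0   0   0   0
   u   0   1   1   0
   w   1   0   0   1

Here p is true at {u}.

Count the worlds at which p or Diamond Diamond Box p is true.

s: p is F, Diamond Diamond Box p is T. ✓
t: p is F, Diamond Diamond Box p is F. ✗
u: p is T, Diamond Diamond Box p is T. ✓
w: p is F, Diamond Diamond Box p is F. ✗
Satisfying worlds: {s, u}.

2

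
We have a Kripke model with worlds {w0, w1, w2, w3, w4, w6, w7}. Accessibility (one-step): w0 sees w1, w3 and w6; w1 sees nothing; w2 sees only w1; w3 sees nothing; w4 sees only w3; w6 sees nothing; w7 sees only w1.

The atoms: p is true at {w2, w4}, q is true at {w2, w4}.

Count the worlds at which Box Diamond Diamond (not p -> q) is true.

3

w0: successors {w1, w3, w6}; Diamond Diamond (not p -> q) there: w1:F, w3:F, w6:F. ✗
w1: no successors, so Box Diamond Diamond (not p -> q) holds vacuously. ✓
w2: successors {w1}; Diamond Diamond (not p -> q) there: w1:F. ✗
w3: no successors, so Box Diamond Diamond (not p -> q) holds vacuously. ✓
w4: successors {w3}; Diamond Diamond (not p -> q) there: w3:F. ✗
w6: no successors, so Box Diamond Diamond (not p -> q) holds vacuously. ✓
w7: successors {w1}; Diamond Diamond (not p -> q) there: w1:F. ✗
Satisfying worlds: {w1, w3, w6}.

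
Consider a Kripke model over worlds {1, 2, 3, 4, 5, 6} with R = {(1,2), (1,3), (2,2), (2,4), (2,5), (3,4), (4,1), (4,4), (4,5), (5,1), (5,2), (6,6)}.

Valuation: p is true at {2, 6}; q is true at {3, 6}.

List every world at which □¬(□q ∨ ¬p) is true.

1: successors {2, 3}; ¬(□q ∨ ¬p) there: 2:T, 3:F. ✗
2: successors {2, 4, 5}; ¬(□q ∨ ¬p) there: 2:T, 4:F, 5:F. ✗
3: successors {4}; ¬(□q ∨ ¬p) there: 4:F. ✗
4: successors {1, 4, 5}; ¬(□q ∨ ¬p) there: 1:F, 4:F, 5:F. ✗
5: successors {1, 2}; ¬(□q ∨ ¬p) there: 1:F, 2:T. ✗
6: successors {6}; ¬(□q ∨ ¬p) there: 6:F. ✗

∅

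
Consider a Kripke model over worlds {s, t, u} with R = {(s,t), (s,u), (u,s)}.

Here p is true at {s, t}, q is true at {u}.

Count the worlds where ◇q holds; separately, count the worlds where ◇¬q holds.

1 and 2

For ◇q:
s: successors {t, u}; q there: t:F, u:T. ✓
t: no successors, so ◇q fails. ✗
u: successors {s}; q there: s:F. ✗
— 1 world.
For ◇¬q:
s: successors {t, u}; ¬q there: t:T, u:F. ✓
t: no successors, so ◇¬q fails. ✗
u: successors {s}; ¬q there: s:T. ✓
— 2 worlds.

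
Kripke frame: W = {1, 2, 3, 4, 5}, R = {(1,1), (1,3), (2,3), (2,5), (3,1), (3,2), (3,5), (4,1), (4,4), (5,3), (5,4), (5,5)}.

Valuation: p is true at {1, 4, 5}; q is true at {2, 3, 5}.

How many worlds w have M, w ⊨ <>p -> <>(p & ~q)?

4

1: <>p is T, <>(p & ~q) is T. ✓
2: <>p is T, <>(p & ~q) is F. ✗
3: <>p is T, <>(p & ~q) is T. ✓
4: <>p is T, <>(p & ~q) is T. ✓
5: <>p is T, <>(p & ~q) is T. ✓
Satisfying worlds: {1, 3, 4, 5}.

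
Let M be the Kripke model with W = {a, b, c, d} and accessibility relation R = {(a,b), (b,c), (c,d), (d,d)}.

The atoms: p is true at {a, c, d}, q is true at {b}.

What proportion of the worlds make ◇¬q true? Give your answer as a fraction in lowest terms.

a: successors {b}; ¬q there: b:F. ✗
b: successors {c}; ¬q there: c:T. ✓
c: successors {d}; ¬q there: d:T. ✓
d: successors {d}; ¬q there: d:T. ✓
That's 3 of 4 worlds, so 3/4.

3/4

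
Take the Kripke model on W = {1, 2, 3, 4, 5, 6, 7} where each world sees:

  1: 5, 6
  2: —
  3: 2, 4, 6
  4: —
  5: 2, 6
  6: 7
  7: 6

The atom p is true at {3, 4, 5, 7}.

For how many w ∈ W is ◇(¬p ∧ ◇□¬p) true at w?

1: successors {5, 6}; ¬p ∧ ◇□¬p there: 5:F, 6:T. ✓
2: no successors, so ◇(¬p ∧ ◇□¬p) fails. ✗
3: successors {2, 4, 6}; ¬p ∧ ◇□¬p there: 2:F, 4:F, 6:T. ✓
4: no successors, so ◇(¬p ∧ ◇□¬p) fails. ✗
5: successors {2, 6}; ¬p ∧ ◇□¬p there: 2:F, 6:T. ✓
6: successors {7}; ¬p ∧ ◇□¬p there: 7:F. ✗
7: successors {6}; ¬p ∧ ◇□¬p there: 6:T. ✓
Satisfying worlds: {1, 3, 5, 7}.

4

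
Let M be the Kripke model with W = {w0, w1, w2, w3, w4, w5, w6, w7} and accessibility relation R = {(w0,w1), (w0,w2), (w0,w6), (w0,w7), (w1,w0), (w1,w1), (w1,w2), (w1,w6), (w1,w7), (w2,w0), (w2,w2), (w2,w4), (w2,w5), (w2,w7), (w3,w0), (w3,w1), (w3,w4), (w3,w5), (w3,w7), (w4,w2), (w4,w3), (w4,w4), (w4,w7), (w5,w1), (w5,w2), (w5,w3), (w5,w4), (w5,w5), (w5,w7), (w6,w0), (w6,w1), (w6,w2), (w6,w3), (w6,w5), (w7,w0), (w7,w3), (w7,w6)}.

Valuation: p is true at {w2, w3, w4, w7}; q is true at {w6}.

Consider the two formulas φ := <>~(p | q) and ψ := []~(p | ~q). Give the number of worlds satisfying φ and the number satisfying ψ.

For <>~(p | q):
w0: successors {w1, w2, w6, w7}; ~(p | q) there: w1:T, w2:F, w6:F, w7:F. ✓
w1: successors {w0, w1, w2, w6, w7}; ~(p | q) there: w0:T, w1:T, w2:F, w6:F, w7:F. ✓
w2: successors {w0, w2, w4, w5, w7}; ~(p | q) there: w0:T, w2:F, w4:F, w5:T, w7:F. ✓
w3: successors {w0, w1, w4, w5, w7}; ~(p | q) there: w0:T, w1:T, w4:F, w5:T, w7:F. ✓
w4: successors {w2, w3, w4, w7}; ~(p | q) there: w2:F, w3:F, w4:F, w7:F. ✗
w5: successors {w1, w2, w3, w4, w5, w7}; ~(p | q) there: w1:T, w2:F, w3:F, w4:F, w5:T, w7:F. ✓
w6: successors {w0, w1, w2, w3, w5}; ~(p | q) there: w0:T, w1:T, w2:F, w3:F, w5:T. ✓
w7: successors {w0, w3, w6}; ~(p | q) there: w0:T, w3:F, w6:F. ✓
— 7 worlds.
For []~(p | ~q):
w0: successors {w1, w2, w6, w7}; ~(p | ~q) there: w1:F, w2:F, w6:T, w7:F. ✗
w1: successors {w0, w1, w2, w6, w7}; ~(p | ~q) there: w0:F, w1:F, w2:F, w6:T, w7:F. ✗
w2: successors {w0, w2, w4, w5, w7}; ~(p | ~q) there: w0:F, w2:F, w4:F, w5:F, w7:F. ✗
w3: successors {w0, w1, w4, w5, w7}; ~(p | ~q) there: w0:F, w1:F, w4:F, w5:F, w7:F. ✗
w4: successors {w2, w3, w4, w7}; ~(p | ~q) there: w2:F, w3:F, w4:F, w7:F. ✗
w5: successors {w1, w2, w3, w4, w5, w7}; ~(p | ~q) there: w1:F, w2:F, w3:F, w4:F, w5:F, w7:F. ✗
w6: successors {w0, w1, w2, w3, w5}; ~(p | ~q) there: w0:F, w1:F, w2:F, w3:F, w5:F. ✗
w7: successors {w0, w3, w6}; ~(p | ~q) there: w0:F, w3:F, w6:T. ✗
— 0 worlds.

7 and 0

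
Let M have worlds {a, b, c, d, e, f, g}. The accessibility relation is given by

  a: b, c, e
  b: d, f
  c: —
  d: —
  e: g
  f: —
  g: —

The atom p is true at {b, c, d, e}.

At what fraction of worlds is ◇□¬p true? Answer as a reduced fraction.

3/7

a: successors {b, c, e}; □¬p there: b:F, c:T, e:T. ✓
b: successors {d, f}; □¬p there: d:T, f:T. ✓
c: no successors, so ◇□¬p fails. ✗
d: no successors, so ◇□¬p fails. ✗
e: successors {g}; □¬p there: g:T. ✓
f: no successors, so ◇□¬p fails. ✗
g: no successors, so ◇□¬p fails. ✗
That's 3 of 7 worlds, so 3/7.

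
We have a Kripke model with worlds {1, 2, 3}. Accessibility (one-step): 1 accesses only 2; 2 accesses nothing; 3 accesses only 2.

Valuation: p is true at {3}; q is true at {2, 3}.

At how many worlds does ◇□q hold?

1: successors {2}; □q there: 2:T. ✓
2: no successors, so ◇□q fails. ✗
3: successors {2}; □q there: 2:T. ✓
Satisfying worlds: {1, 3}.

2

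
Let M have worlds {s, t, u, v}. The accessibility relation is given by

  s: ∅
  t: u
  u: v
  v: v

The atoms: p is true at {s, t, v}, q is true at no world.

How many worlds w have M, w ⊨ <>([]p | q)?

s: no successors, so <>([]p | q) fails. ✗
t: successors {u}; []p | q there: u:T. ✓
u: successors {v}; []p | q there: v:T. ✓
v: successors {v}; []p | q there: v:T. ✓
Satisfying worlds: {t, u, v}.

3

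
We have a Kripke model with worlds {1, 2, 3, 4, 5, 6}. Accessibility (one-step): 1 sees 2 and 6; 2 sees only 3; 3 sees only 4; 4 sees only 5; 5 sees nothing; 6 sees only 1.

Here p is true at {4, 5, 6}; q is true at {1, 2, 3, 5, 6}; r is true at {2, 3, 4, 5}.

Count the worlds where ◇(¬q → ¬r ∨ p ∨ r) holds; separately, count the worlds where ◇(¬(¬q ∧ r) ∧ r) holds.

5 and 3

For ◇(¬q → ¬r ∨ p ∨ r):
1: successors {2, 6}; ¬q → ¬r ∨ p ∨ r there: 2:T, 6:T. ✓
2: successors {3}; ¬q → ¬r ∨ p ∨ r there: 3:T. ✓
3: successors {4}; ¬q → ¬r ∨ p ∨ r there: 4:T. ✓
4: successors {5}; ¬q → ¬r ∨ p ∨ r there: 5:T. ✓
5: no successors, so ◇(¬q → ¬r ∨ p ∨ r) fails. ✗
6: successors {1}; ¬q → ¬r ∨ p ∨ r there: 1:T. ✓
— 5 worlds.
For ◇(¬(¬q ∧ r) ∧ r):
1: successors {2, 6}; ¬(¬q ∧ r) ∧ r there: 2:T, 6:F. ✓
2: successors {3}; ¬(¬q ∧ r) ∧ r there: 3:T. ✓
3: successors {4}; ¬(¬q ∧ r) ∧ r there: 4:F. ✗
4: successors {5}; ¬(¬q ∧ r) ∧ r there: 5:T. ✓
5: no successors, so ◇(¬(¬q ∧ r) ∧ r) fails. ✗
6: successors {1}; ¬(¬q ∧ r) ∧ r there: 1:F. ✗
— 3 worlds.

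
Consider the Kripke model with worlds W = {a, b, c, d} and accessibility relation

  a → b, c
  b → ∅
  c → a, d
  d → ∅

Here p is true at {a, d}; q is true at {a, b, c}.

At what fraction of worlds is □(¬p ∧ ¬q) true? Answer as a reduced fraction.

1/2

a: successors {b, c}; ¬p ∧ ¬q there: b:F, c:F. ✗
b: no successors, so □(¬p ∧ ¬q) holds vacuously. ✓
c: successors {a, d}; ¬p ∧ ¬q there: a:F, d:F. ✗
d: no successors, so □(¬p ∧ ¬q) holds vacuously. ✓
That's 2 of 4 worlds, so 2/4 = 1/2.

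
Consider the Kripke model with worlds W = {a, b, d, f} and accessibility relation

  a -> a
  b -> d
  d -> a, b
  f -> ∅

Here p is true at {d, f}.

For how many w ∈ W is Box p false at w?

a: successors {a}; p there: a:F. ✗
b: successors {d}; p there: d:T. ✓
d: successors {a, b}; p there: a:F, b:F. ✗
f: no successors, so Box p holds vacuously. ✓
Satisfying worlds: {b, f}.
So Box p fails at the other 2 worlds.

2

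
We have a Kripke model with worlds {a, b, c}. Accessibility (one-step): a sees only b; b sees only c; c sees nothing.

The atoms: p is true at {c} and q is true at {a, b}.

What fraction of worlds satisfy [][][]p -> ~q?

1/3

a: [][][]p is T, ~q is F. ✗
b: [][][]p is T, ~q is F. ✗
c: [][][]p is T, ~q is T. ✓
That's 1 of 3 worlds, so 1/3.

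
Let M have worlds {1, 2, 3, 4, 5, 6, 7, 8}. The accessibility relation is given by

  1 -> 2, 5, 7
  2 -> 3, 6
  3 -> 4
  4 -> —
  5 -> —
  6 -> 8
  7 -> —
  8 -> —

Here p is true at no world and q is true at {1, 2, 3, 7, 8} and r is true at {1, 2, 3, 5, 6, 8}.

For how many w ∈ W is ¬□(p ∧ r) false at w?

4

1: □(p ∧ r) is F. ✓
2: □(p ∧ r) is F. ✓
3: □(p ∧ r) is F. ✓
4: □(p ∧ r) is T. ✗
5: □(p ∧ r) is T. ✗
6: □(p ∧ r) is F. ✓
7: □(p ∧ r) is T. ✗
8: □(p ∧ r) is T. ✗
Satisfying worlds: {1, 2, 3, 6}.
So ¬□(p ∧ r) fails at the other 4 worlds.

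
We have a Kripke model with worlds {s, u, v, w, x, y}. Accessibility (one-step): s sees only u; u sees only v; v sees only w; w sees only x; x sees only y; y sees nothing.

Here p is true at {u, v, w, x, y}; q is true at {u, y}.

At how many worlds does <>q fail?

4

s: successors {u}; q there: u:T. ✓
u: successors {v}; q there: v:F. ✗
v: successors {w}; q there: w:F. ✗
w: successors {x}; q there: x:F. ✗
x: successors {y}; q there: y:T. ✓
y: no successors, so <>q fails. ✗
Satisfying worlds: {s, x}.
So <>q fails at the other 4 worlds.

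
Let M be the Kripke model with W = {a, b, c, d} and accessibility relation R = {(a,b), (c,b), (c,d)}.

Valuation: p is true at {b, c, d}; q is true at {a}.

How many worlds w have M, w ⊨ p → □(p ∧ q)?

a: p is F, □(p ∧ q) is F. ✓
b: p is T, □(p ∧ q) is T. ✓
c: p is T, □(p ∧ q) is F. ✗
d: p is T, □(p ∧ q) is T. ✓
Satisfying worlds: {a, b, d}.

3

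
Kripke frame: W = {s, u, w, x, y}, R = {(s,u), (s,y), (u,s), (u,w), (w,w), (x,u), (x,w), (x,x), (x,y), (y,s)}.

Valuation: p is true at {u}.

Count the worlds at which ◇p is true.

2

s: successors {u, y}; p there: u:T, y:F. ✓
u: successors {s, w}; p there: s:F, w:F. ✗
w: successors {w}; p there: w:F. ✗
x: successors {u, w, x, y}; p there: u:T, w:F, x:F, y:F. ✓
y: successors {s}; p there: s:F. ✗
Satisfying worlds: {s, x}.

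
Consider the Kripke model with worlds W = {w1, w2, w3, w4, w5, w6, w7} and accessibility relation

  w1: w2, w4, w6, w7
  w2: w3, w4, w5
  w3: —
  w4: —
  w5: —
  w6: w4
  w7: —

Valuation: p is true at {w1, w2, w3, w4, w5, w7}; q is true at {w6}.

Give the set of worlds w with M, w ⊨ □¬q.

{w2, w3, w4, w5, w6, w7}

w1: successors {w2, w4, w6, w7}; ¬q there: w2:T, w4:T, w6:F, w7:T. ✗
w2: successors {w3, w4, w5}; ¬q there: w3:T, w4:T, w5:T. ✓
w3: no successors, so □¬q holds vacuously. ✓
w4: no successors, so □¬q holds vacuously. ✓
w5: no successors, so □¬q holds vacuously. ✓
w6: successors {w4}; ¬q there: w4:T. ✓
w7: no successors, so □¬q holds vacuously. ✓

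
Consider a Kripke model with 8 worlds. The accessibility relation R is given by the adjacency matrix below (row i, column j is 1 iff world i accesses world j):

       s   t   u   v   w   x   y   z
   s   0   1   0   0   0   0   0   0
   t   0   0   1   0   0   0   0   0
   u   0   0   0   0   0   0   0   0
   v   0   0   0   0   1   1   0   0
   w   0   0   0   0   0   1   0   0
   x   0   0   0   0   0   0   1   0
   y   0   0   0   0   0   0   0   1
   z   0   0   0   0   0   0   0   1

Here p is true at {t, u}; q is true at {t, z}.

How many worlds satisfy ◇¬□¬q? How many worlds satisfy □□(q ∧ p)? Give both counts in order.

3 and 2

For ◇¬□¬q:
s: successors {t}; ¬□¬q there: t:F. ✗
t: successors {u}; ¬□¬q there: u:F. ✗
u: no successors, so ◇¬□¬q fails. ✗
v: successors {w, x}; ¬□¬q there: w:F, x:F. ✗
w: successors {x}; ¬□¬q there: x:F. ✗
x: successors {y}; ¬□¬q there: y:T. ✓
y: successors {z}; ¬□¬q there: z:T. ✓
z: successors {z}; ¬□¬q there: z:T. ✓
— 3 worlds.
For □□(q ∧ p):
s: successors {t}; □(q ∧ p) there: t:F. ✗
t: successors {u}; □(q ∧ p) there: u:T. ✓
u: no successors, so □□(q ∧ p) holds vacuously. ✓
v: successors {w, x}; □(q ∧ p) there: w:F, x:F. ✗
w: successors {x}; □(q ∧ p) there: x:F. ✗
x: successors {y}; □(q ∧ p) there: y:F. ✗
y: successors {z}; □(q ∧ p) there: z:F. ✗
z: successors {z}; □(q ∧ p) there: z:F. ✗
— 2 worlds.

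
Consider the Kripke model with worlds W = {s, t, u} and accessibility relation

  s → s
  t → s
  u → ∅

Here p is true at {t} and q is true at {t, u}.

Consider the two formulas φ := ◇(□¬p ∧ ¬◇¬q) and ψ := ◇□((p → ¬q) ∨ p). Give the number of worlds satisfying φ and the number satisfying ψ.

For ◇(□¬p ∧ ¬◇¬q):
s: successors {s}; □¬p ∧ ¬◇¬q there: s:F. ✗
t: successors {s}; □¬p ∧ ¬◇¬q there: s:F. ✗
u: no successors, so ◇(□¬p ∧ ¬◇¬q) fails. ✗
— 0 worlds.
For ◇□((p → ¬q) ∨ p):
s: successors {s}; □((p → ¬q) ∨ p) there: s:T. ✓
t: successors {s}; □((p → ¬q) ∨ p) there: s:T. ✓
u: no successors, so ◇□((p → ¬q) ∨ p) fails. ✗
— 2 worlds.

0 and 2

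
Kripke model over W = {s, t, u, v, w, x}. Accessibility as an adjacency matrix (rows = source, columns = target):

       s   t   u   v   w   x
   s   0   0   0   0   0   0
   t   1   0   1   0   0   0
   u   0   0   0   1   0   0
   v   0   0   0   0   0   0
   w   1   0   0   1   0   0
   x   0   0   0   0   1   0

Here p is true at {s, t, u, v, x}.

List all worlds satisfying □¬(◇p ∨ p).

s: no successors, so □¬(◇p ∨ p) holds vacuously. ✓
t: successors {s, u}; ¬(◇p ∨ p) there: s:F, u:F. ✗
u: successors {v}; ¬(◇p ∨ p) there: v:F. ✗
v: no successors, so □¬(◇p ∨ p) holds vacuously. ✓
w: successors {s, v}; ¬(◇p ∨ p) there: s:F, v:F. ✗
x: successors {w}; ¬(◇p ∨ p) there: w:F. ✗

{s, v}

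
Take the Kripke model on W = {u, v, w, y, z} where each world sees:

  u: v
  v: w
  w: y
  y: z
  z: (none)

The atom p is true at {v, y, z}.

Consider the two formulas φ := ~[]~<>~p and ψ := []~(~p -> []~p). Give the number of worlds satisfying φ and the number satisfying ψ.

1 and 2

For ~[]~<>~p:
u: []~<>~p is F. ✓
v: []~<>~p is T. ✗
w: []~<>~p is T. ✗
y: []~<>~p is T. ✗
z: []~<>~p is T. ✗
— 1 world.
For []~(~p -> []~p):
u: successors {v}; ~(~p -> []~p) there: v:F. ✗
v: successors {w}; ~(~p -> []~p) there: w:T. ✓
w: successors {y}; ~(~p -> []~p) there: y:F. ✗
y: successors {z}; ~(~p -> []~p) there: z:F. ✗
z: no successors, so []~(~p -> []~p) holds vacuously. ✓
— 2 worlds.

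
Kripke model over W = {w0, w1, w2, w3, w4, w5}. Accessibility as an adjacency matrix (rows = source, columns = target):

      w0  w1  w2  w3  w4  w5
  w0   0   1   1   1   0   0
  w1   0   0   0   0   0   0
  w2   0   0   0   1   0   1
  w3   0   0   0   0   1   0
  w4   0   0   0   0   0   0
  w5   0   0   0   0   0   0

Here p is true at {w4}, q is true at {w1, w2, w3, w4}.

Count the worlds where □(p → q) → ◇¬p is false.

4

w0: □(p → q) is T, ◇¬p is T. ✓
w1: □(p → q) is T, ◇¬p is F. ✗
w2: □(p → q) is T, ◇¬p is T. ✓
w3: □(p → q) is T, ◇¬p is F. ✗
w4: □(p → q) is T, ◇¬p is F. ✗
w5: □(p → q) is T, ◇¬p is F. ✗
Satisfying worlds: {w0, w2}.
So □(p → q) → ◇¬p fails at the other 4 worlds.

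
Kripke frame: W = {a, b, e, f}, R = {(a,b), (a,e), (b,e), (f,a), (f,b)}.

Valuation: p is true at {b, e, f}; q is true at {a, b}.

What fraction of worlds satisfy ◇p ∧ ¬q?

1/4

a: ◇p is T, ¬q is F. ✗
b: ◇p is T, ¬q is F. ✗
e: ◇p is F, ¬q is T. ✗
f: ◇p is T, ¬q is T. ✓
That's 1 of 4 worlds, so 1/4.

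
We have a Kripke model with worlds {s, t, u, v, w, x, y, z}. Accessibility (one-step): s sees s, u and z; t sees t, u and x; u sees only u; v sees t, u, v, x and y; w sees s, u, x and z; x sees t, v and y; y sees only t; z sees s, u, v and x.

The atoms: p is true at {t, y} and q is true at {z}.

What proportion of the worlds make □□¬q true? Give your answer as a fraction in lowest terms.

s: successors {s, u, z}; □¬q there: s:F, u:T, z:T. ✗
t: successors {t, u, x}; □¬q there: t:T, u:T, x:T. ✓
u: successors {u}; □¬q there: u:T. ✓
v: successors {t, u, v, x, y}; □¬q there: t:T, u:T, v:T, x:T, y:T. ✓
w: successors {s, u, x, z}; □¬q there: s:F, u:T, x:T, z:T. ✗
x: successors {t, v, y}; □¬q there: t:T, v:T, y:T. ✓
y: successors {t}; □¬q there: t:T. ✓
z: successors {s, u, v, x}; □¬q there: s:F, u:T, v:T, x:T. ✗
That's 5 of 8 worlds, so 5/8.

5/8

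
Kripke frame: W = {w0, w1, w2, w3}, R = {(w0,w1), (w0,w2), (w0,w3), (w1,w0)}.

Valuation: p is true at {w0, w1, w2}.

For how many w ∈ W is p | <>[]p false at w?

1

w0: p is T, <>[]p is T. ✓
w1: p is T, <>[]p is F. ✓
w2: p is T, <>[]p is F. ✓
w3: p is F, <>[]p is F. ✗
Satisfying worlds: {w0, w1, w2}.
So p | <>[]p fails at the other 1 world.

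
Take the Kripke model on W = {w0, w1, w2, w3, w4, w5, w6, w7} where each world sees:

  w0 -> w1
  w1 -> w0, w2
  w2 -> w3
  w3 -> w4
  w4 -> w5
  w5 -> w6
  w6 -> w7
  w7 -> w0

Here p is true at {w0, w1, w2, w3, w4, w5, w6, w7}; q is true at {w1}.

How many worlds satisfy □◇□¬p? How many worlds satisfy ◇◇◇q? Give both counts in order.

For □◇□¬p:
w0: successors {w1}; ◇□¬p there: w1:F. ✗
w1: successors {w0, w2}; ◇□¬p there: w0:F, w2:F. ✗
w2: successors {w3}; ◇□¬p there: w3:F. ✗
w3: successors {w4}; ◇□¬p there: w4:F. ✗
w4: successors {w5}; ◇□¬p there: w5:F. ✗
w5: successors {w6}; ◇□¬p there: w6:F. ✗
w6: successors {w7}; ◇□¬p there: w7:F. ✗
w7: successors {w0}; ◇□¬p there: w0:F. ✗
— 0 worlds.
For ◇◇◇q:
w0: successors {w1}; ◇◇q there: w1:T. ✓
w1: successors {w0, w2}; ◇◇q there: w0:F, w2:F. ✗
w2: successors {w3}; ◇◇q there: w3:F. ✗
w3: successors {w4}; ◇◇q there: w4:F. ✗
w4: successors {w5}; ◇◇q there: w5:F. ✗
w5: successors {w6}; ◇◇q there: w6:F. ✗
w6: successors {w7}; ◇◇q there: w7:T. ✓
w7: successors {w0}; ◇◇q there: w0:F. ✗
— 2 worlds.

0 and 2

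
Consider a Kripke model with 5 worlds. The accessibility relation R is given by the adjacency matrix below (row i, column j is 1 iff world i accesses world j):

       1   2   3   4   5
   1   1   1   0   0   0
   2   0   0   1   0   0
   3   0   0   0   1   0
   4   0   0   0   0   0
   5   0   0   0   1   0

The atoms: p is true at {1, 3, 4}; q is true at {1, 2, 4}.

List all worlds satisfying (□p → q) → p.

{1, 3, 4, 5}

1: □p → q is T, p is T. ✓
2: □p → q is T, p is F. ✗
3: □p → q is F, p is T. ✓
4: □p → q is T, p is T. ✓
5: □p → q is F, p is F. ✓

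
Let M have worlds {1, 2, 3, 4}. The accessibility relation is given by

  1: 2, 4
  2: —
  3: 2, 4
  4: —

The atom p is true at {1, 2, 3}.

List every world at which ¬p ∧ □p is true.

1: ¬p is F, □p is F. ✗
2: ¬p is F, □p is T. ✗
3: ¬p is F, □p is F. ✗
4: ¬p is T, □p is T. ✓

{4}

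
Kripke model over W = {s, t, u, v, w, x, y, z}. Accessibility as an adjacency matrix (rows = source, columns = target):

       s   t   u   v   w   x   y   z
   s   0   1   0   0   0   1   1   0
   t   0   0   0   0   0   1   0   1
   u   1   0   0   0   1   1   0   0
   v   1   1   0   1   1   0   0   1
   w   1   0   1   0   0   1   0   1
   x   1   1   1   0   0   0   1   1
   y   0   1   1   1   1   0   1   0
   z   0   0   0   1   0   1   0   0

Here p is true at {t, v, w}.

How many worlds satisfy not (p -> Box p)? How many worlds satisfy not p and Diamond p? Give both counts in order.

3 and 5

For not (p -> Box p):
s: p -> Box p is T. ✗
t: p -> Box p is F. ✓
u: p -> Box p is T. ✗
v: p -> Box p is F. ✓
w: p -> Box p is F. ✓
x: p -> Box p is T. ✗
y: p -> Box p is T. ✗
z: p -> Box p is T. ✗
— 3 worlds.
For not p and Diamond p:
s: not p is T, Diamond p is T. ✓
t: not p is F, Diamond p is F. ✗
u: not p is T, Diamond p is T. ✓
v: not p is F, Diamond p is T. ✗
w: not p is F, Diamond p is F. ✗
x: not p is T, Diamond p is T. ✓
y: not p is T, Diamond p is T. ✓
z: not p is T, Diamond p is T. ✓
— 5 worlds.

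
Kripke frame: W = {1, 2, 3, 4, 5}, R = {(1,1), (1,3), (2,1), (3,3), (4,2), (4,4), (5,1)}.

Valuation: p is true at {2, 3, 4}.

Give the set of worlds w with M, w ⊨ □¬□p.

{2, 5}

1: successors {1, 3}; ¬□p there: 1:T, 3:F. ✗
2: successors {1}; ¬□p there: 1:T. ✓
3: successors {3}; ¬□p there: 3:F. ✗
4: successors {2, 4}; ¬□p there: 2:T, 4:F. ✗
5: successors {1}; ¬□p there: 1:T. ✓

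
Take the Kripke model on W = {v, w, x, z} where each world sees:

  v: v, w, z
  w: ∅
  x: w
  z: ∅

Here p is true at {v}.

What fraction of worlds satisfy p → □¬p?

3/4

v: p is T, □¬p is F. ✗
w: p is F, □¬p is T. ✓
x: p is F, □¬p is T. ✓
z: p is F, □¬p is T. ✓
That's 3 of 4 worlds, so 3/4.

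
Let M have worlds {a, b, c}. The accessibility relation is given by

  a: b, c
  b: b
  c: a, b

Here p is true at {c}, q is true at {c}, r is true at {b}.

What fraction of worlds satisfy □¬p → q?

a: □¬p is F, q is F. ✓
b: □¬p is T, q is F. ✗
c: □¬p is T, q is T. ✓
That's 2 of 3 worlds, so 2/3.

2/3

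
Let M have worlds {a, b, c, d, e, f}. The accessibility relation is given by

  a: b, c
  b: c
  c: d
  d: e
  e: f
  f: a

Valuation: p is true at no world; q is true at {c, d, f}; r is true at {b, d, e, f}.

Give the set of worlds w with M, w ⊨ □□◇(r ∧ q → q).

a: successors {b, c}; □◇(r ∧ q → q) there: b:T, c:T. ✓
b: successors {c}; □◇(r ∧ q → q) there: c:T. ✓
c: successors {d}; □◇(r ∧ q → q) there: d:T. ✓
d: successors {e}; □◇(r ∧ q → q) there: e:T. ✓
e: successors {f}; □◇(r ∧ q → q) there: f:T. ✓
f: successors {a}; □◇(r ∧ q → q) there: a:T. ✓

{a, b, c, d, e, f}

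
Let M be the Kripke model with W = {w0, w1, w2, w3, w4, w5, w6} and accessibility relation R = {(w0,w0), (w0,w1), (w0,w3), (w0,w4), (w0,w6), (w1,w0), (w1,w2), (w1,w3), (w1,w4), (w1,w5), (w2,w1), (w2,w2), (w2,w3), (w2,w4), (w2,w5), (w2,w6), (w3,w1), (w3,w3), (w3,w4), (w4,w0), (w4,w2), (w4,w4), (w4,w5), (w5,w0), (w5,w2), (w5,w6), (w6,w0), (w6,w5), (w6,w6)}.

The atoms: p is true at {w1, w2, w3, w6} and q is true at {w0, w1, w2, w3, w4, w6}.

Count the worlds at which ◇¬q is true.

4

w0: successors {w0, w1, w3, w4, w6}; ¬q there: w0:F, w1:F, w3:F, w4:F, w6:F. ✗
w1: successors {w0, w2, w3, w4, w5}; ¬q there: w0:F, w2:F, w3:F, w4:F, w5:T. ✓
w2: successors {w1, w2, w3, w4, w5, w6}; ¬q there: w1:F, w2:F, w3:F, w4:F, w5:T, w6:F. ✓
w3: successors {w1, w3, w4}; ¬q there: w1:F, w3:F, w4:F. ✗
w4: successors {w0, w2, w4, w5}; ¬q there: w0:F, w2:F, w4:F, w5:T. ✓
w5: successors {w0, w2, w6}; ¬q there: w0:F, w2:F, w6:F. ✗
w6: successors {w0, w5, w6}; ¬q there: w0:F, w5:T, w6:F. ✓
Satisfying worlds: {w1, w2, w4, w6}.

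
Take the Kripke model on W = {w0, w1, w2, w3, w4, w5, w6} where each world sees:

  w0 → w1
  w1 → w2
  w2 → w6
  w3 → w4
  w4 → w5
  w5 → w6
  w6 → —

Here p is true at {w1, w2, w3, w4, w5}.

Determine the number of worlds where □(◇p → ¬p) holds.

w0: successors {w1}; ◇p → ¬p there: w1:F. ✗
w1: successors {w2}; ◇p → ¬p there: w2:T. ✓
w2: successors {w6}; ◇p → ¬p there: w6:T. ✓
w3: successors {w4}; ◇p → ¬p there: w4:F. ✗
w4: successors {w5}; ◇p → ¬p there: w5:T. ✓
w5: successors {w6}; ◇p → ¬p there: w6:T. ✓
w6: no successors, so □(◇p → ¬p) holds vacuously. ✓
Satisfying worlds: {w1, w2, w4, w5, w6}.

5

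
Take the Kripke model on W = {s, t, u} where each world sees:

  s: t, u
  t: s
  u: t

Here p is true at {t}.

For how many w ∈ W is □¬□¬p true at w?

s: successors {t, u}; ¬□¬p there: t:F, u:T. ✗
t: successors {s}; ¬□¬p there: s:T. ✓
u: successors {t}; ¬□¬p there: t:F. ✗
Satisfying worlds: {t}.

1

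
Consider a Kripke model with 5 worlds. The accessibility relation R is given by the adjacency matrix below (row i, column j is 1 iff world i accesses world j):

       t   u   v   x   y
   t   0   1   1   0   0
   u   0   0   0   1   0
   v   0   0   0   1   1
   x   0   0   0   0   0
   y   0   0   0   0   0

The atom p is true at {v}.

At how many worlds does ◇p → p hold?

t: ◇p is T, p is F. ✗
u: ◇p is F, p is F. ✓
v: ◇p is F, p is T. ✓
x: ◇p is F, p is F. ✓
y: ◇p is F, p is F. ✓
Satisfying worlds: {u, v, x, y}.

4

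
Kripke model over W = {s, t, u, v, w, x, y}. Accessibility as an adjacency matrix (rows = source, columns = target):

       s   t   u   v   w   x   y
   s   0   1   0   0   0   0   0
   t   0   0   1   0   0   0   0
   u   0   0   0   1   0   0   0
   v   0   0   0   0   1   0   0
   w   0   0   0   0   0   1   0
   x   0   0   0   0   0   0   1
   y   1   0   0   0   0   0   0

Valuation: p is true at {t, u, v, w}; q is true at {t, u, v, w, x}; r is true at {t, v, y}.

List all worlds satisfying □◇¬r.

{s, u, v, x}

s: successors {t}; ◇¬r there: t:T. ✓
t: successors {u}; ◇¬r there: u:F. ✗
u: successors {v}; ◇¬r there: v:T. ✓
v: successors {w}; ◇¬r there: w:T. ✓
w: successors {x}; ◇¬r there: x:F. ✗
x: successors {y}; ◇¬r there: y:T. ✓
y: successors {s}; ◇¬r there: s:F. ✗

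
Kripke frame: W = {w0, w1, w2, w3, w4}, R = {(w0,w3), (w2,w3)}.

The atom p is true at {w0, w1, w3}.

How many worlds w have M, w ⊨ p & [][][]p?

w0: p is T, [][][]p is T. ✓
w1: p is T, [][][]p is T. ✓
w2: p is F, [][][]p is T. ✗
w3: p is T, [][][]p is T. ✓
w4: p is F, [][][]p is T. ✗
Satisfying worlds: {w0, w1, w3}.

3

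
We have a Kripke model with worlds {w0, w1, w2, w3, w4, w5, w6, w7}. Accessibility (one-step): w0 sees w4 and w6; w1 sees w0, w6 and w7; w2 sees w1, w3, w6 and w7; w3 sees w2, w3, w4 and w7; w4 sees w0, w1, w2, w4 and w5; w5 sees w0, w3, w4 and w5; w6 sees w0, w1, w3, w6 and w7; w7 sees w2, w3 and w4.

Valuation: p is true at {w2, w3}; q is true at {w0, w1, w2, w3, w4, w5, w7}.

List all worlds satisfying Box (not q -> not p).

{w0, w1, w2, w3, w4, w5, w6, w7}

w0: successors {w4, w6}; not q -> not p there: w4:T, w6:T. ✓
w1: successors {w0, w6, w7}; not q -> not p there: w0:T, w6:T, w7:T. ✓
w2: successors {w1, w3, w6, w7}; not q -> not p there: w1:T, w3:T, w6:T, w7:T. ✓
w3: successors {w2, w3, w4, w7}; not q -> not p there: w2:T, w3:T, w4:T, w7:T. ✓
w4: successors {w0, w1, w2, w4, w5}; not q -> not p there: w0:T, w1:T, w2:T, w4:T, w5:T. ✓
w5: successors {w0, w3, w4, w5}; not q -> not p there: w0:T, w3:T, w4:T, w5:T. ✓
w6: successors {w0, w1, w3, w6, w7}; not q -> not p there: w0:T, w1:T, w3:T, w6:T, w7:T. ✓
w7: successors {w2, w3, w4}; not q -> not p there: w2:T, w3:T, w4:T. ✓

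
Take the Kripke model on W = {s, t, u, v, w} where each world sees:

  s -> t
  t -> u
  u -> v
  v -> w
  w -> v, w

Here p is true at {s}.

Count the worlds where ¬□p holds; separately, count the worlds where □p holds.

5 and 0

For ¬□p:
s: □p is F. ✓
t: □p is F. ✓
u: □p is F. ✓
v: □p is F. ✓
w: □p is F. ✓
— 5 worlds.
For □p:
s: successors {t}; p there: t:F. ✗
t: successors {u}; p there: u:F. ✗
u: successors {v}; p there: v:F. ✗
v: successors {w}; p there: w:F. ✗
w: successors {v, w}; p there: v:F, w:F. ✗
— 0 worlds.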